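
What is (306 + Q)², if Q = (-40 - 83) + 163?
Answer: 119716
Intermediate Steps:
Q = 40 (Q = -123 + 163 = 40)
(306 + Q)² = (306 + 40)² = 346² = 119716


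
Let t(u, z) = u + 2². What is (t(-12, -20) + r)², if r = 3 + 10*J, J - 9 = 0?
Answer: 7225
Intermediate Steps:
J = 9 (J = 9 + 0 = 9)
t(u, z) = 4 + u (t(u, z) = u + 4 = 4 + u)
r = 93 (r = 3 + 10*9 = 3 + 90 = 93)
(t(-12, -20) + r)² = ((4 - 12) + 93)² = (-8 + 93)² = 85² = 7225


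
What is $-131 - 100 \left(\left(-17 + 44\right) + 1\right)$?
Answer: $-2931$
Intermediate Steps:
$-131 - 100 \left(\left(-17 + 44\right) + 1\right) = -131 - 100 \left(27 + 1\right) = -131 - 2800 = -2931$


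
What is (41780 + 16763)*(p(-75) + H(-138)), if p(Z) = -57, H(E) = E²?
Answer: 1111555941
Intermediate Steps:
(41780 + 16763)*(p(-75) + H(-138)) = (41780 + 16763)*(-57 + (-138)²) = 58543*(-57 + 19044) = 58543*18987 = 1111555941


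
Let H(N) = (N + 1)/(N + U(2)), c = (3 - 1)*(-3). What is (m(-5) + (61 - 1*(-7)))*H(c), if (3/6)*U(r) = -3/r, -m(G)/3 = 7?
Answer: 235/9 ≈ 26.111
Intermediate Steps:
c = -6 (c = 2*(-3) = -6)
m(G) = -21 (m(G) = -3*7 = -21)
U(r) = -6/r (U(r) = 2*(-3/r) = -6/r)
H(N) = (1 + N)/(-3 + N) (H(N) = (N + 1)/(N - 6/2) = (1 + N)/(N - 6*½) = (1 + N)/(N - 3) = (1 + N)/(-3 + N))
(m(-5) + (61 - 1*(-7)))*H(c) = (-21 + (61 - 1*(-7)))*((1 - 6)/(-3 - 6)) = (-21 + (61 + 7))*(-5/(-9)) = (-21 + 68)*(-⅑*(-5)) = 47*(5/9) = 235/9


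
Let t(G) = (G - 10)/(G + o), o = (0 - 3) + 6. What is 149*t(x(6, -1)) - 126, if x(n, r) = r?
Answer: -1891/2 ≈ -945.50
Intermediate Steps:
o = 3 (o = -3 + 6 = 3)
t(G) = (-10 + G)/(3 + G) (t(G) = (G - 10)/(G + 3) = (-10 + G)/(3 + G))
149*t(x(6, -1)) - 126 = 149*((-10 - 1)/(3 - 1)) - 126 = 149*(-11/2) - 126 = -1639/2 - 126 = -1891/2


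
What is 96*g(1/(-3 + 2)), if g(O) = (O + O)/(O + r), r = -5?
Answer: 32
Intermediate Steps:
g(O) = 2*O/(-5 + O) (g(O) = (O + O)/(O - 5) = (2*O)/(-5 + O) = 2*O/(-5 + O))
96*g(1/(-3 + 2)) = 96*(2/((-3 + 2)*(-5 + 1/(-3 + 2)))) = 96*(2/(-1*(-5 + 1/(-1)))) = 96*(2*(-1)/(-5 - 1)) = 96*(2*(-1)/(-6)) = 96*(2*(-1)*(-⅙)) = 96*(⅓) = 32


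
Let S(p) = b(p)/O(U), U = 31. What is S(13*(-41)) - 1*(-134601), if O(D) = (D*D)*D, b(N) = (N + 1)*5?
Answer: 4009895731/29791 ≈ 1.3460e+5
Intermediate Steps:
b(N) = 5 + 5*N (b(N) = (1 + N)*5 = 5 + 5*N)
O(D) = D³ (O(D) = D²*D = D³)
S(p) = 5/29791 + 5*p/29791 (S(p) = (5 + 5*p)/(31³) = (5 + 5*p)/29791 = (5 + 5*p)*(1/29791) = 5/29791 + 5*p/29791)
S(13*(-41)) - 1*(-134601) = (5/29791 + 5*(13*(-41))/29791) - 1*(-134601) = (5/29791 + (5/29791)*(-533)) + 134601 = (5/29791 - 2665/29791) + 134601 = -2660/29791 + 134601 = 4009895731/29791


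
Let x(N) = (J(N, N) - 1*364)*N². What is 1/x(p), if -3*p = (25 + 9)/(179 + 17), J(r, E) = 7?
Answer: -4116/4913 ≈ -0.83778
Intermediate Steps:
p = -17/294 (p = -(25 + 9)/(3*(179 + 17)) = -34/(3*196) = -⅓*17/98 = -17/294 ≈ -0.057823)
x(N) = -357*N² (x(N) = (7 - 1*364)*N² = (7 - 364)*N² = -357*N²)
1/x(p) = 1/(-357*(-17/294)²) = 1/(-357*289/86436) = 1/(-4913/4116) = -4116/4913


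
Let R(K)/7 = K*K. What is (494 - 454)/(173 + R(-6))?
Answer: 8/85 ≈ 0.094118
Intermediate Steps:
R(K) = 7*K**2 (R(K) = 7*(K*K) = 7*K**2)
(494 - 454)/(173 + R(-6)) = (494 - 454)/(173 + 7*(-6)**2) = 40/(173 + 7*36) = 40/(173 + 252) = 40/425 = 40*(1/425) = 8/85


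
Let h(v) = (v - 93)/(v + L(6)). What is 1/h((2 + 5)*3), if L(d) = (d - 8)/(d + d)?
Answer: -125/432 ≈ -0.28935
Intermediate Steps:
L(d) = (-8 + d)/(2*d) (L(d) = (-8 + d)/((2*d)) = (-8 + d)*(1/(2*d)) = (-8 + d)/(2*d))
h(v) = (-93 + v)/(-⅙ + v) (h(v) = (v - 93)/(v + (½)*(-8 + 6)/6) = (-93 + v)/(v + (½)*(⅙)*(-2)) = (-93 + v)/(v - ⅙) = (-93 + v)/(-⅙ + v))
1/h((2 + 5)*3) = 1/(6*(-93 + (2 + 5)*3)/(-1 + 6*((2 + 5)*3))) = 1/(6*(-93 + 7*3)/(-1 + 6*(7*3))) = 1/(6*(-93 + 21)/(-1 + 6*21)) = 1/(6*(-72)/(-1 + 126)) = 1/(6*(-72)/125) = 1/(6*(1/125)*(-72)) = 1/(-432/125) = -125/432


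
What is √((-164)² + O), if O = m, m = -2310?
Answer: √24586 ≈ 156.80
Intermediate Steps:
O = -2310
√((-164)² + O) = √((-164)² - 2310) = √(26896 - 2310) = √24586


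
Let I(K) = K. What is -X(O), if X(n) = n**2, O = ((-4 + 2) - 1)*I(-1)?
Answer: -9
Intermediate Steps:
O = 3 (O = ((-4 + 2) - 1)*(-1) = (-2 - 1)*(-1) = -3*(-1) = 3)
-X(O) = -1*3**2 = -1*9 = -9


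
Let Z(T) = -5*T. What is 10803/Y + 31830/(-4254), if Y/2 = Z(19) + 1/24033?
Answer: -208300657531/3237484012 ≈ -64.340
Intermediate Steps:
Y = -4566268/24033 (Y = 2*(-5*19 + 1/24033) = 2*(-95 + 1/24033) = 2*(-2283134/24033) = -4566268/24033 ≈ -190.00)
10803/Y + 31830/(-4254) = 10803/(-4566268/24033) + 31830/(-4254) = 10803*(-24033/4566268) + 31830*(-1/4254) = -259628499/4566268 - 5305/709 = -208300657531/3237484012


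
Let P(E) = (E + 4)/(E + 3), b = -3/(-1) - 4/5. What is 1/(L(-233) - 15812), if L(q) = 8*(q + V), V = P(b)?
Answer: -13/229664 ≈ -5.6604e-5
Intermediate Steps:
b = 11/5 (b = -3*(-1) - 4*⅕ = 3 - ⅘ = 11/5 ≈ 2.2000)
P(E) = (4 + E)/(3 + E)
V = 31/26 (V = (4 + 11/5)/(3 + 11/5) = (31/5)/(26/5) = (5/26)*(31/5) = 31/26 ≈ 1.1923)
L(q) = 124/13 + 8*q (L(q) = 8*(q + 31/26) = 8*(31/26 + q) = 124/13 + 8*q)
1/(L(-233) - 15812) = 1/((124/13 + 8*(-233)) - 15812) = 1/((124/13 - 1864) - 15812) = 1/(-24108/13 - 15812) = 1/(-229664/13) = -13/229664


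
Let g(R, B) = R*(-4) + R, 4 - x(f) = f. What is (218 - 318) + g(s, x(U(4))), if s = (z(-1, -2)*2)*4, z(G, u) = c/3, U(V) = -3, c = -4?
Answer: -68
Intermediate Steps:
x(f) = 4 - f
z(G, u) = -4/3
s = -32/3 (s = -4/3*2*4 = -8/3*4 = -32/3 ≈ -10.667)
g(R, B) = -3*R (g(R, B) = -4*R + R = -3*R)
(218 - 318) + g(s, x(U(4))) = (218 - 318) - 3*(-32/3) = -100 + 32 = -68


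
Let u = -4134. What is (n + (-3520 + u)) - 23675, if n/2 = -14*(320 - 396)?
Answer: -29201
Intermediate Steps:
n = 2128 (n = 2*(-14*(320 - 396)) = 2*(-14*(-76)) = 2*1064 = 2128)
(n + (-3520 + u)) - 23675 = (2128 + (-3520 - 4134)) - 23675 = (2128 - 7654) - 23675 = -5526 - 23675 = -29201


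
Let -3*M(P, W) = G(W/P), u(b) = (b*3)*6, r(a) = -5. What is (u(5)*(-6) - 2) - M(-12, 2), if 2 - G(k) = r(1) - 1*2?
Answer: -539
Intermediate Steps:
u(b) = 18*b (u(b) = (3*b)*6 = 18*b)
G(k) = 9 (G(k) = 2 - (-5 - 1*2) = 2 - (-5 - 2) = 2 - 1*(-7) = 2 + 7 = 9)
M(P, W) = -3 (M(P, W) = -⅓*9 = -3)
(u(5)*(-6) - 2) - M(-12, 2) = ((18*5)*(-6) - 2) - 1*(-3) = (90*(-6) - 2) + 3 = (-540 - 2) + 3 = -542 + 3 = -539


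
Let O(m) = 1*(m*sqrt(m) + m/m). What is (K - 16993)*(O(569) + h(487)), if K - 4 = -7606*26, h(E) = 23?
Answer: -5153880 - 122189905*sqrt(569) ≈ -2.9198e+9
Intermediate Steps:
K = -197752 (K = 4 - 7606*26 = 4 - 197756 = -197752)
O(m) = 1 + m**(3/2) (O(m) = 1*(m**(3/2) + 1) = 1*(1 + m**(3/2)) = 1 + m**(3/2))
(K - 16993)*(O(569) + h(487)) = (-197752 - 16993)*((1 + 569**(3/2)) + 23) = -214745*((1 + 569*sqrt(569)) + 23) = -214745*(24 + 569*sqrt(569)) = -5153880 - 122189905*sqrt(569)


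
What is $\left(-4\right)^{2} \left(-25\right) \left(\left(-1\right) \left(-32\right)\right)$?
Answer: $-12800$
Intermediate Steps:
$\left(-4\right)^{2} \left(-25\right) \left(\left(-1\right) \left(-32\right)\right) = 16 \left(-25\right) 32 = \left(-400\right) 32 = -12800$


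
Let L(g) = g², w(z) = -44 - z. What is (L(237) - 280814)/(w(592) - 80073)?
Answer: 224645/80709 ≈ 2.7834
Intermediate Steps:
(L(237) - 280814)/(w(592) - 80073) = (237² - 280814)/((-44 - 1*592) - 80073) = (56169 - 280814)/((-44 - 592) - 80073) = -224645/(-636 - 80073) = -224645/(-80709) = -224645*(-1/80709) = 224645/80709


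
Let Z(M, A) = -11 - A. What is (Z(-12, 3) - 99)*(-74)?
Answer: 8362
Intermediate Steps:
(Z(-12, 3) - 99)*(-74) = ((-11 - 1*3) - 99)*(-74) = ((-11 - 3) - 99)*(-74) = (-14 - 99)*(-74) = -113*(-74) = 8362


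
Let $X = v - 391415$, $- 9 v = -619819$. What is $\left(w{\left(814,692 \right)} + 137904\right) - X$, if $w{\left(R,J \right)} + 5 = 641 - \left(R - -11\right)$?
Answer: $\frac{4142351}{9} \approx 4.6026 \cdot 10^{5}$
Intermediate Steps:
$v = \frac{619819}{9}$ ($v = \left(- \frac{1}{9}\right) \left(-619819\right) = \frac{619819}{9} \approx 68869.0$)
$w{\left(R,J \right)} = 625 - R$ ($w{\left(R,J \right)} = -5 - \left(-641 + 11 + R\right) = -5 - \left(-630 + R\right) = 625 - R$)
$X = - \frac{2902916}{9}$ ($X = \frac{619819}{9} - 391415 = - \frac{2902916}{9} \approx -3.2255 \cdot 10^{5}$)
$\left(w{\left(814,692 \right)} + 137904\right) - X = \left(\left(625 - 814\right) + 137904\right) - - \frac{2902916}{9} = \left(\left(625 - 814\right) + 137904\right) + \frac{2902916}{9} = \left(-189 + 137904\right) + \frac{2902916}{9} = 137715 + \frac{2902916}{9} = \frac{4142351}{9}$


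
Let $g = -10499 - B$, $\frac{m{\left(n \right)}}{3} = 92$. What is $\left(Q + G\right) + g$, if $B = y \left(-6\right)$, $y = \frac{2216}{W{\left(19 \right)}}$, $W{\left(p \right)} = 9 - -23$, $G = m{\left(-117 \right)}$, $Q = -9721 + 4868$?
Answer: $- \frac{29321}{2} \approx -14661.0$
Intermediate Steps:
$Q = -4853$
$m{\left(n \right)} = 276$ ($m{\left(n \right)} = 3 \cdot 92 = 276$)
$G = 276$
$W{\left(p \right)} = 32$ ($W{\left(p \right)} = 9 + 23 = 32$)
$y = \frac{277}{4}$ ($y = \frac{2216}{32} = 2216 \cdot \frac{1}{32} = \frac{277}{4} \approx 69.25$)
$B = - \frac{831}{2}$ ($B = \frac{277}{4} \left(-6\right) = - \frac{831}{2} \approx -415.5$)
$g = - \frac{20167}{2}$ ($g = -10499 - - \frac{831}{2} = -10499 + \frac{831}{2} = - \frac{20167}{2} \approx -10084.0$)
$\left(Q + G\right) + g = \left(-4853 + 276\right) - \frac{20167}{2} = -4577 - \frac{20167}{2} = - \frac{29321}{2}$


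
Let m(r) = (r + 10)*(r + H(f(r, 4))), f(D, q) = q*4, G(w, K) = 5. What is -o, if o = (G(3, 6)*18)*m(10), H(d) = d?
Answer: -46800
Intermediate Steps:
f(D, q) = 4*q
m(r) = (10 + r)*(16 + r) (m(r) = (r + 10)*(r + 4*4) = (10 + r)*(r + 16) = (10 + r)*(16 + r))
o = 46800 (o = (5*18)*(160 + 10² + 26*10) = 90*(160 + 100 + 260) = 90*520 = 46800)
-o = -1*46800 = -46800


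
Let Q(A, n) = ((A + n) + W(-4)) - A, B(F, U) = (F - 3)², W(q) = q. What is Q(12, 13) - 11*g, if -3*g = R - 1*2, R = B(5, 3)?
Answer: 49/3 ≈ 16.333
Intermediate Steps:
B(F, U) = (-3 + F)²
R = 4 (R = (-3 + 5)² = 2² = 4)
Q(A, n) = -4 + n (Q(A, n) = ((A + n) - 4) - A = (-4 + A + n) - A = -4 + n)
g = -⅔ (g = -(4 - 1*2)/3 = -(4 - 2)/3 = -⅓*2 = -⅔ ≈ -0.66667)
Q(12, 13) - 11*g = (-4 + 13) - 11*(-⅔) = 9 + 22/3 = 49/3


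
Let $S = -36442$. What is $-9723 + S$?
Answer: $-46165$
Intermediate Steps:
$-9723 + S = -9723 - 36442 = -46165$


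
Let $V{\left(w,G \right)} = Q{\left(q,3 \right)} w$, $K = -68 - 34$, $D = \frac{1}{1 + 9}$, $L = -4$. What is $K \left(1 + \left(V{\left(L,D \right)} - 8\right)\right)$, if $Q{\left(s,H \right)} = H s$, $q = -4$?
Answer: $-4182$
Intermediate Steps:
$D = \frac{1}{10} \approx 0.1$
$K = -102$
$V{\left(w,G \right)} = - 12 w$ ($V{\left(w,G \right)} = 3 \left(-4\right) w = - 12 w$)
$K \left(1 + \left(V{\left(L,D \right)} - 8\right)\right) = - 102 \left(1 - -40\right) = - 102 \left(1 + \left(48 - 8\right)\right) = - 102 \left(1 + 40\right) = \left(-102\right) 41 = -4182$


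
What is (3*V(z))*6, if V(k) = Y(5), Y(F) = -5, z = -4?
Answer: -90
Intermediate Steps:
V(k) = -5
(3*V(z))*6 = (3*(-5))*6 = -15*6 = -90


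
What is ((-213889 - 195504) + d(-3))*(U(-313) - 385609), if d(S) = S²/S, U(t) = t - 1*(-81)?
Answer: 157961762036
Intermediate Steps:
U(t) = 81 + t (U(t) = t + 81 = 81 + t)
d(S) = S
((-213889 - 195504) + d(-3))*(U(-313) - 385609) = ((-213889 - 195504) - 3)*((81 - 313) - 385609) = (-409393 - 3)*(-232 - 385609) = -409396*(-385841) = 157961762036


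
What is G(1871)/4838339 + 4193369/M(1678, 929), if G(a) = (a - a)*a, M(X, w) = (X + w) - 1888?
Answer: 4193369/719 ≈ 5832.2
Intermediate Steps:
M(X, w) = -1888 + X + w
G(a) = 0 (G(a) = 0*a = 0)
G(1871)/4838339 + 4193369/M(1678, 929) = 0/4838339 + 4193369/(-1888 + 1678 + 929) = 0*(1/4838339) + 4193369/719 = 0 + 4193369*(1/719) = 0 + 4193369/719 = 4193369/719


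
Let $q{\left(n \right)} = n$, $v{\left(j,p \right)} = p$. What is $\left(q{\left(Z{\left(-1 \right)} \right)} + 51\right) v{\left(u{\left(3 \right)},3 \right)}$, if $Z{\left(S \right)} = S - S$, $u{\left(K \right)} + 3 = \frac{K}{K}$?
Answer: $153$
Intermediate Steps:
$u{\left(K \right)} = -2$ ($u{\left(K \right)} = -3 + \frac{K}{K} = -3 + 1 = -2$)
$Z{\left(S \right)} = 0$
$\left(q{\left(Z{\left(-1 \right)} \right)} + 51\right) v{\left(u{\left(3 \right)},3 \right)} = \left(0 + 51\right) 3 = 51 \cdot 3 = 153$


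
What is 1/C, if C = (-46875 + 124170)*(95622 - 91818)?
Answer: 1/294030180 ≈ 3.4010e-9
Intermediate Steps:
C = 294030180 (C = 77295*3804 = 294030180)
1/C = 1/294030180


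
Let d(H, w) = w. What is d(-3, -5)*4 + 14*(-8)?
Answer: -132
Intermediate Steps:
d(-3, -5)*4 + 14*(-8) = -5*4 + 14*(-8) = -20 - 112 = -132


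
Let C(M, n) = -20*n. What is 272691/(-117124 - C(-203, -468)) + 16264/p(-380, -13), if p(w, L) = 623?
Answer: 1887249283/78799532 ≈ 23.950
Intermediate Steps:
272691/(-117124 - C(-203, -468)) + 16264/p(-380, -13) = 272691/(-117124 - (-20)*(-468)) + 16264/623 = 272691/(-117124 - 1*9360) + 16264*(1/623) = 272691/(-117124 - 9360) + 16264/623 = 272691/(-126484) + 16264/623 = 272691*(-1/126484) + 16264/623 = -272691/126484 + 16264/623 = 1887249283/78799532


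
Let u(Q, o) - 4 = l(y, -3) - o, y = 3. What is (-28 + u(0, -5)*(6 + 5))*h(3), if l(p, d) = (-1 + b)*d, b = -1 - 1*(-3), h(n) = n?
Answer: 114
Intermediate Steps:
b = 2 (b = -1 + 3 = 2)
l(p, d) = d (l(p, d) = (-1 + 2)*d = 1*d = d)
u(Q, o) = 1 - o (u(Q, o) = 4 + (-3 - o) = 1 - o)
(-28 + u(0, -5)*(6 + 5))*h(3) = (-28 + (1 - 1*(-5))*(6 + 5))*3 = (-28 + (1 + 5)*11)*3 = (-28 + 6*11)*3 = (-28 + 66)*3 = 38*3 = 114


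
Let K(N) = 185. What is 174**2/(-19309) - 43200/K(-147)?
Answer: -167949972/714433 ≈ -235.08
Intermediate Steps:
174**2/(-19309) - 43200/K(-147) = 174**2/(-19309) - 43200/185 = 30276*(-1/19309) - 43200*1/185 = -30276/19309 - 8640/37 = -167949972/714433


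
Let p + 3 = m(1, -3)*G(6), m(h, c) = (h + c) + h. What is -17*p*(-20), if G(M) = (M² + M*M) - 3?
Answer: -24480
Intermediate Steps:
G(M) = -3 + 2*M² (G(M) = (M² + M²) - 3 = 2*M² - 3 = -3 + 2*M²)
m(h, c) = c + 2*h (m(h, c) = (c + h) + h = c + 2*h)
p = -72 (p = -3 + (-3 + 2*1)*(-3 + 2*6²) = -3 + (-3 + 2)*(-3 + 2*36) = -3 - (-3 + 72) = -3 - 1*69 = -3 - 69 = -72)
-17*p*(-20) = -17*(-72)*(-20) = 1224*(-20) = -24480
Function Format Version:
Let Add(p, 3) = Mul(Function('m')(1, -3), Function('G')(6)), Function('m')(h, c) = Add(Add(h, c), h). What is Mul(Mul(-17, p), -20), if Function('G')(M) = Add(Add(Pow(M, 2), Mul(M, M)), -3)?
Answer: -24480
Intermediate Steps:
Function('G')(M) = Add(-3, Mul(2, Pow(M, 2))) (Function('G')(M) = Add(Add(Pow(M, 2), Pow(M, 2)), -3) = Add(Mul(2, Pow(M, 2)), -3) = Add(-3, Mul(2, Pow(M, 2))))
Function('m')(h, c) = Add(c, Mul(2, h)) (Function('m')(h, c) = Add(Add(c, h), h) = Add(c, Mul(2, h)))
p = -72 (p = Add(-3, Mul(Add(-3, Mul(2, 1)), Add(-3, Mul(2, Pow(6, 2))))) = Add(-3, Mul(Add(-3, 2), Add(-3, Mul(2, 36)))) = Add(-3, Mul(-1, Add(-3, 72))) = Add(-3, Mul(-1, 69)) = Add(-3, -69) = -72)
Mul(Mul(-17, p), -20) = Mul(Mul(-17, -72), -20) = Mul(1224, -20) = -24480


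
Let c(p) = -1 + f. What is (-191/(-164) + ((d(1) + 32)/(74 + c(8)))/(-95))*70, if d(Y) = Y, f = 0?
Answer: 9234211/113734 ≈ 81.191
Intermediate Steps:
c(p) = -1 (c(p) = -1 + 0 = -1)
(-191/(-164) + ((d(1) + 32)/(74 + c(8)))/(-95))*70 = (-191/(-164) + ((1 + 32)/(74 - 1))/(-95))*70 = (-191*(-1/164) + (33/73)*(-1/95))*70 = (191/164 + (33*(1/73))*(-1/95))*70 = (191/164 + (33/73)*(-1/95))*70 = (191/164 - 33/6935)*70 = (1319173/1137340)*70 = 9234211/113734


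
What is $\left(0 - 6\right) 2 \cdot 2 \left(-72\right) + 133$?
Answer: $1861$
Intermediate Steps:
$\left(0 - 6\right) 2 \cdot 2 \left(-72\right) + 133 = \left(-6\right) 2 \cdot 2 \left(-72\right) + 133 = \left(-12\right) 2 \left(-72\right) + 133 = \left(-24\right) \left(-72\right) + 133 = 1728 + 133 = 1861$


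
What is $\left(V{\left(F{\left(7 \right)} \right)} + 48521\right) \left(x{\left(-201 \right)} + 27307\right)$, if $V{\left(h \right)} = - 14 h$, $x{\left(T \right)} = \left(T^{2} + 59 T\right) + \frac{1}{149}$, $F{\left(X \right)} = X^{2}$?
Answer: $\frac{398059048170}{149} \approx 2.6715 \cdot 10^{9}$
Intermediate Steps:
$x{\left(T \right)} = \frac{1}{149} + T^{2} + 59 T$ ($x{\left(T \right)} = \left(T^{2} + 59 T\right) + \frac{1}{149} = \frac{1}{149} + T^{2} + 59 T$)
$\left(V{\left(F{\left(7 \right)} \right)} + 48521\right) \left(x{\left(-201 \right)} + 27307\right) = \left(- 14 \cdot 7^{2} + 48521\right) \left(\left(\frac{1}{149} + \left(-201\right)^{2} + 59 \left(-201\right)\right) + 27307\right) = \left(\left(-14\right) 49 + 48521\right) \left(\left(\frac{1}{149} + 40401 - 11859\right) + 27307\right) = \left(-686 + 48521\right) \left(\frac{4252759}{149} + 27307\right) = 47835 \cdot \frac{8321502}{149} = \frac{398059048170}{149}$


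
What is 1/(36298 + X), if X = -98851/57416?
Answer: 57416/2083987117 ≈ 2.7551e-5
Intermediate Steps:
X = -98851/57416 (X = -98851*1/57416 = -98851/57416 ≈ -1.7217)
1/(36298 + X) = 1/(36298 - 98851/57416) = 1/(2083987117/57416) = 57416/2083987117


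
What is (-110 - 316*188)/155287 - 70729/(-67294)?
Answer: 6978089931/10449883378 ≈ 0.66777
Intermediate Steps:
(-110 - 316*188)/155287 - 70729/(-67294) = (-110 - 59408)*(1/155287) - 70729*(-1/67294) = -59518*1/155287 + 70729/67294 = -59518/155287 + 70729/67294 = 6978089931/10449883378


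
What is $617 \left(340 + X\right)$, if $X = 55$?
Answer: $243715$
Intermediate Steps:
$617 \left(340 + X\right) = 617 \left(340 + 55\right) = 617 \cdot 395 = 243715$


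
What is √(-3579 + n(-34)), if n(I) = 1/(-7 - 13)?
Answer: I*√357905/10 ≈ 59.825*I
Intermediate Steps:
n(I) = -1/20 (n(I) = 1/(-20) = -1/20)
√(-3579 + n(-34)) = √(-3579 - 1/20) = √(-71581/20) = I*√357905/10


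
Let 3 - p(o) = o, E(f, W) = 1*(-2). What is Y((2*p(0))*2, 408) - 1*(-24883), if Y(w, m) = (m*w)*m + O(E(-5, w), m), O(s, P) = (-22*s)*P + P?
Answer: 2040811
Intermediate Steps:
E(f, W) = -2
p(o) = 3 - o
O(s, P) = P - 22*P*s (O(s, P) = -22*P*s + P = P - 22*P*s)
Y(w, m) = 45*m + w*m² (Y(w, m) = (m*w)*m + m*(1 - 22*(-2)) = w*m² + m*(1 + 44) = w*m² + m*45 = w*m² + 45*m = 45*m + w*m²)
Y((2*p(0))*2, 408) - 1*(-24883) = 408*(45 + 408*((2*(3 - 1*0))*2)) - 1*(-24883) = 408*(45 + 408*((2*(3 + 0))*2)) + 24883 = 408*(45 + 408*((2*3)*2)) + 24883 = 408*(45 + 408*(6*2)) + 24883 = 408*(45 + 408*12) + 24883 = 408*(45 + 4896) + 24883 = 408*4941 + 24883 = 2015928 + 24883 = 2040811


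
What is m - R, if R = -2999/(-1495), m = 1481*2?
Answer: 4425191/1495 ≈ 2960.0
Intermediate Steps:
m = 2962
R = 2999/1495 (R = -2999*(-1/1495) = 2999/1495 ≈ 2.0060)
m - R = 2962 - 1*2999/1495 = 2962 - 2999/1495 = 4425191/1495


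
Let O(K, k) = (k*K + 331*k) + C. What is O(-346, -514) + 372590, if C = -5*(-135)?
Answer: 380975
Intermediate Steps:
C = 675
O(K, k) = 675 + 331*k + K*k (O(K, k) = (k*K + 331*k) + 675 = (K*k + 331*k) + 675 = (331*k + K*k) + 675 = 675 + 331*k + K*k)
O(-346, -514) + 372590 = (675 + 331*(-514) - 346*(-514)) + 372590 = (675 - 170134 + 177844) + 372590 = 8385 + 372590 = 380975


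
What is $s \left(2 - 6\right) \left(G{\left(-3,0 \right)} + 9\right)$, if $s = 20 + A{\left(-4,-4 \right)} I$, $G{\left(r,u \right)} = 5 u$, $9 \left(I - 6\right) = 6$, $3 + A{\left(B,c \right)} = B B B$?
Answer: $15360$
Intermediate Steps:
$A{\left(B,c \right)} = -3 + B^{3}$ ($A{\left(B,c \right)} = -3 + B B B = -3 + B^{2} B = -3 + B^{3}$)
$I = \frac{20}{3}$ ($I = 6 + \frac{1}{9} \cdot 6 = 6 + \frac{2}{3} = \frac{20}{3} \approx 6.6667$)
$s = - \frac{1280}{3}$ ($s = 20 + \left(-3 + \left(-4\right)^{3}\right) \frac{20}{3} = 20 + \left(-3 - 64\right) \frac{20}{3} = 20 - \frac{1340}{3} = - \frac{1280}{3} \approx -426.67$)
$s \left(2 - 6\right) \left(G{\left(-3,0 \right)} + 9\right) = - \frac{1280 \left(2 - 6\right) \left(5 \cdot 0 + 9\right)}{3} = - \frac{1280 \left(- 4 \left(0 + 9\right)\right)}{3} = - \frac{1280 \left(\left(-4\right) 9\right)}{3} = \left(- \frac{1280}{3}\right) \left(-36\right) = 15360$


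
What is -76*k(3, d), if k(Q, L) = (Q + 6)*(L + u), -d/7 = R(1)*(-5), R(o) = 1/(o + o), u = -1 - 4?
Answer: -8550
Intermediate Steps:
u = -5
R(o) = 1/(2*o)
d = 35/2 (d = -7*(1/2)/1*(-5) = -7*(1/2)*1*(-5) = -7*(-5)/2 = -7*(-5/2) = 35/2 ≈ 17.500)
k(Q, L) = (-5 + L)*(6 + Q) (k(Q, L) = (Q + 6)*(L - 5) = (6 + Q)*(-5 + L) = (-5 + L)*(6 + Q))
-76*k(3, d) = -76*(-30 - 5*3 + 6*(35/2) + (35/2)*3) = -76*(-30 - 15 + 105 + 105/2) = -76*225/2 = -8550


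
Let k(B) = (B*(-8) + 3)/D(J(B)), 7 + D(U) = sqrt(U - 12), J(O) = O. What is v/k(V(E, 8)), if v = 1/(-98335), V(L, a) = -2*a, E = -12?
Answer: 7/12881885 - 2*I*sqrt(7)/12881885 ≈ 5.434e-7 - 4.1077e-7*I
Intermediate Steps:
v = -1/98335 ≈ -1.0169e-5
D(U) = -7 + sqrt(-12 + U) (D(U) = -7 + sqrt(U - 12) = -7 + sqrt(-12 + U))
k(B) = (3 - 8*B)/(-7 + sqrt(-12 + B)) (k(B) = (B*(-8) + 3)/(-7 + sqrt(-12 + B)) = (-8*B + 3)/(-7 + sqrt(-12 + B)) = (3 - 8*B)/(-7 + sqrt(-12 + B)))
v/k(V(E, 8)) = -(-7 + sqrt(-12 - 2*8))/(3 - (-16)*8)/98335 = -(-7 + sqrt(-12 - 16))/(3 - 8*(-16))/98335 = -(-7 + sqrt(-28))/(3 + 128)/98335 = -(-7/12881885 + 2*I*sqrt(7)/12881885) = -(-7/131 + 2*I*sqrt(7)/131)/98335 = 7/12881885 - 2*I*sqrt(7)/12881885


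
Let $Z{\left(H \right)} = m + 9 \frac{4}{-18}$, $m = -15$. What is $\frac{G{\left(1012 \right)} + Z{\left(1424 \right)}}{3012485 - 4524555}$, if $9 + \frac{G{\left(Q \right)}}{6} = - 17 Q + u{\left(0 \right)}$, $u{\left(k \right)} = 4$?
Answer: $\frac{14753}{216010} \approx 0.068298$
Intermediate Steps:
$G{\left(Q \right)} = -30 - 102 Q$ ($G{\left(Q \right)} = -54 + 6 \left(- 17 Q + 4\right) = -54 + 6 \left(4 - 17 Q\right) = -54 - \left(-24 + 102 Q\right) = -30 - 102 Q$)
$Z{\left(H \right)} = -17$ ($Z{\left(H \right)} = -15 + 9 \frac{4}{-18} = -15 + 9 \cdot 4 \left(- \frac{1}{18}\right) = -15 + 9 \left(- \frac{2}{9}\right) = -15 - 2 = -17$)
$\frac{G{\left(1012 \right)} + Z{\left(1424 \right)}}{3012485 - 4524555} = \frac{\left(-30 - 103224\right) - 17}{3012485 - 4524555} = \frac{\left(-30 - 103224\right) - 17}{-1512070} = \left(-103254 - 17\right) \left(- \frac{1}{1512070}\right) = \left(-103271\right) \left(- \frac{1}{1512070}\right) = \frac{14753}{216010}$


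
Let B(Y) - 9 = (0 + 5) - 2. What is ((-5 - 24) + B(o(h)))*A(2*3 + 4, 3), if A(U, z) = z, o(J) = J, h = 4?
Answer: -51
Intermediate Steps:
B(Y) = 12 (B(Y) = 9 + ((0 + 5) - 2) = 9 + (5 - 2) = 9 + 3 = 12)
((-5 - 24) + B(o(h)))*A(2*3 + 4, 3) = ((-5 - 24) + 12)*3 = (-29 + 12)*3 = -17*3 = -51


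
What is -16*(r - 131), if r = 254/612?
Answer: 319672/153 ≈ 2089.4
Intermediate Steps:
r = 127/306 (r = 254*(1/612) = 127/306 ≈ 0.41503)
-16*(r - 131) = -16*(127/306 - 131) = -16*(-39959/306) = 319672/153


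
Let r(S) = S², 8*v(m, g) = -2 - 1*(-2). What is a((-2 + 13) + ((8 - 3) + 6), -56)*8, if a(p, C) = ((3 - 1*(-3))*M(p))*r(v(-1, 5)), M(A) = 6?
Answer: 0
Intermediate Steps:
v(m, g) = 0 (v(m, g) = (-2 - 1*(-2))/8 = (-2 + 2)/8 = (⅛)*0 = 0)
a(p, C) = 0 (a(p, C) = ((3 - 1*(-3))*6)*0² = ((3 + 3)*6)*0 = (6*6)*0 = 36*0 = 0)
a((-2 + 13) + ((8 - 3) + 6), -56)*8 = 0*8 = 0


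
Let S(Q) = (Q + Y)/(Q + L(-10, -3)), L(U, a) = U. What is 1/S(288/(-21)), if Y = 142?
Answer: -83/449 ≈ -0.18486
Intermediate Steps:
S(Q) = (142 + Q)/(-10 + Q) (S(Q) = (Q + 142)/(Q - 10) = (142 + Q)/(-10 + Q))
1/S(288/(-21)) = 1/((142 + 288/(-21))/(-10 + 288/(-21))) = 1/((142 + 288*(-1/21))/(-10 + 288*(-1/21))) = 1/((142 - 96/7)/(-10 - 96/7)) = 1/((898/7)/(-166/7)) = 1/(-7/166*898/7) = 1/(-449/83) = -83/449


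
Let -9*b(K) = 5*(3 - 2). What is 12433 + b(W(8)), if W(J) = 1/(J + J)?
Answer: 111892/9 ≈ 12432.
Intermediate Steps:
W(J) = 1/(2*J)
b(K) = -5/9 (b(K) = -5*(3 - 2)/9 = -5/9)
12433 + b(W(8)) = 12433 - 5/9 = 111892/9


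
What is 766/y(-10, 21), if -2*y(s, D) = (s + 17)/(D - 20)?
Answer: -1532/7 ≈ -218.86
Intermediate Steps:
y(s, D) = -(17 + s)/(2*(-20 + D)) (y(s, D) = -(s + 17)/(2*(D - 20)) = -(17 + s)/(2*(-20 + D)))
766/y(-10, 21) = 766/(((-17 - 1*(-10))/(2*(-20 + 21)))) = 766/(((½)*(-17 + 10)/1)) = 766/(((½)*1*(-7))) = 766/(-7/2) = 766*(-2/7) = -1532/7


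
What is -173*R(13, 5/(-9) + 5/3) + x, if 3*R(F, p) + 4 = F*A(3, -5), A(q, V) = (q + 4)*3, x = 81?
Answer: -46294/3 ≈ -15431.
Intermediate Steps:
A(q, V) = 12 + 3*q (A(q, V) = (4 + q)*3 = 12 + 3*q)
R(F, p) = -4/3 + 7*F (R(F, p) = -4/3 + (F*(12 + 3*3))/3 = -4/3 + (F*(12 + 9))/3 = -4/3 + (F*21)/3 = -4/3 + (21*F)/3 = -4/3 + 7*F)
-173*R(13, 5/(-9) + 5/3) + x = -173*(-4/3 + 7*13) + 81 = -173*(-4/3 + 91) + 81 = -173*269/3 + 81 = -46537/3 + 81 = -46294/3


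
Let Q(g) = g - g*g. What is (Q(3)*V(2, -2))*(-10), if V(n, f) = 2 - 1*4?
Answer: -120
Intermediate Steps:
Q(g) = g - g²
V(n, f) = -2 (V(n, f) = 2 - 4 = -2)
(Q(3)*V(2, -2))*(-10) = ((3*(1 - 1*3))*(-2))*(-10) = ((3*(1 - 3))*(-2))*(-10) = ((3*(-2))*(-2))*(-10) = -6*(-2)*(-10) = 12*(-10) = -120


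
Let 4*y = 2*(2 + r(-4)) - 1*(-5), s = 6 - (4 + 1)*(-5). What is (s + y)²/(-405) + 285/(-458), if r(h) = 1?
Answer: -12585/3664 ≈ -3.4348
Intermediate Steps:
s = 31 (s = 6 - 5*(-5) = 6 - 1*(-25) = 6 + 25 = 31)
y = 11/4 (y = (2*(2 + 1) - 1*(-5))/4 = (2*3 + 5)/4 = (6 + 5)/4 = (¼)*11 = 11/4 ≈ 2.7500)
(s + y)²/(-405) + 285/(-458) = (31 + 11/4)²/(-405) + 285/(-458) = (135/4)²*(-1/405) + 285*(-1/458) = (18225/16)*(-1/405) - 285/458 = -45/16 - 285/458 = -12585/3664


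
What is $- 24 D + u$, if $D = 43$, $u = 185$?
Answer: $-847$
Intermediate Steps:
$- 24 D + u = \left(-24\right) 43 + 185 = -1032 + 185 = -847$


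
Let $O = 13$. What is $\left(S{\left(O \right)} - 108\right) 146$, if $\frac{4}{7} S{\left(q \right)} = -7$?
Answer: $- \frac{35113}{2} \approx -17557.0$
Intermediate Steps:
$S{\left(q \right)} = - \frac{49}{4}$ ($S{\left(q \right)} = \frac{7}{4} \left(-7\right) = - \frac{49}{4}$)
$\left(S{\left(O \right)} - 108\right) 146 = \left(- \frac{49}{4} - 108\right) 146 = \left(- \frac{481}{4}\right) 146 = - \frac{35113}{2}$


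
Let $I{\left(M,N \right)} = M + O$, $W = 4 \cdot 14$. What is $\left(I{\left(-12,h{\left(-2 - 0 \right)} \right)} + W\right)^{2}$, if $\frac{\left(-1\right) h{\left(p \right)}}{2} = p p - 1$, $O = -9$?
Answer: $1225$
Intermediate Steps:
$h{\left(p \right)} = 2 - 2 p^{2}$ ($h{\left(p \right)} = - 2 \left(p p - 1\right) = - 2 \left(p^{2} - 1\right) = - 2 \left(-1 + p^{2}\right) = 2 - 2 p^{2}$)
$W = 56$
$I{\left(M,N \right)} = -9 + M$ ($I{\left(M,N \right)} = M - 9 = -9 + M$)
$\left(I{\left(-12,h{\left(-2 - 0 \right)} \right)} + W\right)^{2} = \left(\left(-9 - 12\right) + 56\right)^{2} = \left(-21 + 56\right)^{2} = 35^{2} = 1225$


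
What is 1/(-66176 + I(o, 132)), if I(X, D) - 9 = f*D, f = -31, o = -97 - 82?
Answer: -1/70259 ≈ -1.4233e-5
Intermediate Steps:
o = -179
I(X, D) = 9 - 31*D
1/(-66176 + I(o, 132)) = 1/(-66176 + (9 - 31*132)) = 1/(-66176 + (9 - 4092)) = 1/(-66176 - 4083) = 1/(-70259) = -1/70259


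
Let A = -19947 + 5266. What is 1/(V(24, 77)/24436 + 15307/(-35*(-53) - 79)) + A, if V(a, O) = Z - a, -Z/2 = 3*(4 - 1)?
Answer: -1372542486431/93491815 ≈ -14681.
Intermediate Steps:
Z = -18 (Z = -6*(4 - 1) = -6*3 = -2*9 = -18)
V(a, O) = -18 - a
A = -14681
1/(V(24, 77)/24436 + 15307/(-35*(-53) - 79)) + A = 1/((-18 - 1*24)/24436 + 15307/(-35*(-53) - 79)) - 14681 = 1/((-18 - 24)*(1/24436) + 15307/(1855 - 79)) - 14681 = 1/(-42*1/24436 + 15307/1776) - 14681 = 1/(-21/12218 + 15307*(1/1776)) - 14681 = 1/(-21/12218 + 15307/1776) - 14681 = 1/(93491815/10849584) - 14681 = 10849584/93491815 - 14681 = -1372542486431/93491815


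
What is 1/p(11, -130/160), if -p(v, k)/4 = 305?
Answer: -1/1220 ≈ -0.00081967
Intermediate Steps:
p(v, k) = -1220 (p(v, k) = -4*305 = -1220)
1/p(11, -130/160) = 1/(-1220) = -1/1220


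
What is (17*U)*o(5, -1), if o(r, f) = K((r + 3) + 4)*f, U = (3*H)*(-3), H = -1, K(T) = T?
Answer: -1836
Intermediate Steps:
U = 9 (U = (3*(-1))*(-3) = -3*(-3) = 9)
o(r, f) = f*(7 + r) (o(r, f) = ((r + 3) + 4)*f = ((3 + r) + 4)*f = (7 + r)*f = f*(7 + r))
(17*U)*o(5, -1) = (17*9)*(-(7 + 5)) = 153*(-1*12) = 153*(-12) = -1836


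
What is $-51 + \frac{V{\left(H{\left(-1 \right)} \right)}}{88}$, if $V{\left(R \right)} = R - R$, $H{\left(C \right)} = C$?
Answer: $-51$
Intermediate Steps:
$V{\left(R \right)} = 0$
$-51 + \frac{V{\left(H{\left(-1 \right)} \right)}}{88} = -51 + \frac{0}{88} = -51 + 0 \cdot \frac{1}{88} = -51 + 0 = -51$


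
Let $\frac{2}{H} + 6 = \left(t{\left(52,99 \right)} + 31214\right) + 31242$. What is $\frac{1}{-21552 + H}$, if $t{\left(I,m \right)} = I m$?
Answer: $- \frac{33799}{728436047} \approx -4.6399 \cdot 10^{-5}$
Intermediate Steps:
$H = \frac{1}{33799}$ ($H = \frac{2}{-6 + \left(\left(52 \cdot 99 + 31214\right) + 31242\right)} = \frac{2}{-6 + \left(\left(5148 + 31214\right) + 31242\right)} = \frac{2}{-6 + \left(36362 + 31242\right)} = \frac{2}{-6 + 67604} = \frac{2}{67598} = 2 \cdot \frac{1}{67598} = \frac{1}{33799} \approx 2.9587 \cdot 10^{-5}$)
$\frac{1}{-21552 + H} = \frac{1}{-21552 + \frac{1}{33799}} = \frac{1}{- \frac{728436047}{33799}} = - \frac{33799}{728436047}$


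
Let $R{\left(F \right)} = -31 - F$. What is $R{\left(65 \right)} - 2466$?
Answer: $-2562$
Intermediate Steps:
$R{\left(65 \right)} - 2466 = \left(-31 - 65\right) - 2466 = -96 - 2466 = -2562$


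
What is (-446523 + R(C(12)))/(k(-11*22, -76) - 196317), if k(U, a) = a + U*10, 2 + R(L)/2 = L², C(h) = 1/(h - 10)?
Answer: 893053/397626 ≈ 2.2460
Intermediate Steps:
C(h) = 1/(-10 + h)
R(L) = -4 + 2*L²
k(U, a) = a + 10*U
(-446523 + R(C(12)))/(k(-11*22, -76) - 196317) = (-446523 + (-4 + 2*(1/(-10 + 12))²))/((-76 + 10*(-11*22)) - 196317) = (-446523 + (-4 + 2*(1/2)²))/((-76 + 10*(-242)) - 196317) = (-446523 + (-4 + 2*(½)²))/((-76 - 2420) - 196317) = (-446523 + (-4 + 2*(¼)))/(-2496 - 196317) = (-446523 + (-4 + ½))/(-198813) = (-446523 - 7/2)*(-1/198813) = -893053/2*(-1/198813) = 893053/397626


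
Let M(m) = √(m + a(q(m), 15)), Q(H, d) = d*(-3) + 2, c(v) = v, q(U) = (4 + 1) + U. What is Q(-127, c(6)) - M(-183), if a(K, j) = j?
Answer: -16 - 2*I*√42 ≈ -16.0 - 12.961*I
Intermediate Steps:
q(U) = 5 + U
Q(H, d) = 2 - 3*d (Q(H, d) = -3*d + 2 = 2 - 3*d)
M(m) = √(15 + m) (M(m) = √(m + 15) = √(15 + m))
Q(-127, c(6)) - M(-183) = (2 - 3*6) - √(15 - 183) = (2 - 18) - √(-168) = -16 - 2*I*√42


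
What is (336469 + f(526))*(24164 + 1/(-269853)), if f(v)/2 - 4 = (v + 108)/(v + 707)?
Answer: 2705302692212114419/332728749 ≈ 8.1307e+9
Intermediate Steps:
f(v) = 8 + 2*(108 + v)/(707 + v) (f(v) = 8 + 2*((v + 108)/(v + 707)) = 8 + 2*((108 + v)/(707 + v)) = 8 + 2*(108 + v)/(707 + v))
(336469 + f(526))*(24164 + 1/(-269853)) = (336469 + 2*(2936 + 5*526)/(707 + 526))*(24164 + 1/(-269853)) = (336469 + 2*(2936 + 2630)/1233)*(24164 - 1/269853) = (336469 + 2*(1/1233)*5566)*(6520727891/269853) = (336469 + 11132/1233)*(6520727891/269853) = (414877409/1233)*(6520727891/269853) = 2705302692212114419/332728749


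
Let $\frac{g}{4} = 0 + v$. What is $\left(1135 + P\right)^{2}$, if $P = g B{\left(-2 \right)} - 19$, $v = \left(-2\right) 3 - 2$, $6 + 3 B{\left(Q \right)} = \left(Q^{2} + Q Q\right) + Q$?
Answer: $1245456$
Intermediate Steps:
$B{\left(Q \right)} = -2 + \frac{Q}{3} + \frac{2 Q^{2}}{3}$ ($B{\left(Q \right)} = -2 + \frac{\left(Q^{2} + Q Q\right) + Q}{3} = -2 + \frac{\left(Q^{2} + Q^{2}\right) + Q}{3} = -2 + \frac{2 Q^{2} + Q}{3} = -2 + \frac{Q + 2 Q^{2}}{3} = -2 + \left(\frac{Q}{3} + \frac{2 Q^{2}}{3}\right) = -2 + \frac{Q}{3} + \frac{2 Q^{2}}{3}$)
$v = -8$ ($v = -6 - 2 = -8$)
$g = -32$ ($g = 4 \left(0 - 8\right) = 4 \left(-8\right) = -32$)
$P = -19$ ($P = - 32 \left(-2 + \frac{1}{3} \left(-2\right) + \frac{2 \left(-2\right)^{2}}{3}\right) - 19 = - 32 \left(-2 - \frac{2}{3} + \frac{2}{3} \cdot 4\right) - 19 = - 32 \left(-2 - \frac{2}{3} + \frac{8}{3}\right) - 19 = \left(-32\right) 0 - 19 = 0 - 19 = -19$)
$\left(1135 + P\right)^{2} = \left(1135 - 19\right)^{2} = 1116^{2} = 1245456$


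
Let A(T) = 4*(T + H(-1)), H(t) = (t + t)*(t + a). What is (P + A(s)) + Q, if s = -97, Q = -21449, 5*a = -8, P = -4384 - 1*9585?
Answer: -178926/5 ≈ -35785.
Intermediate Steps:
P = -13969 (P = -4384 - 9585 = -13969)
a = -8/5 (a = (1/5)*(-8) = -8/5 ≈ -1.6000)
H(t) = 2*t*(-8/5 + t) (H(t) = (t + t)*(t - 8/5) = (2*t)*(-8/5 + t) = 2*t*(-8/5 + t))
A(T) = 104/5 + 4*T (A(T) = 4*(T + (2/5)*(-1)*(-8 + 5*(-1))) = 4*(T + (2/5)*(-1)*(-8 - 5)) = 4*(T + (2/5)*(-1)*(-13)) = 4*(T + 26/5) = 4*(26/5 + T) = 104/5 + 4*T)
(P + A(s)) + Q = (-13969 + (104/5 + 4*(-97))) - 21449 = (-13969 + (104/5 - 388)) - 21449 = (-13969 - 1836/5) - 21449 = -71681/5 - 21449 = -178926/5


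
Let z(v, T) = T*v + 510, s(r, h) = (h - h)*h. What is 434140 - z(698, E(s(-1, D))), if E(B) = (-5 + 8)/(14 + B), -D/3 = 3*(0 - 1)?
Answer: 3034363/7 ≈ 4.3348e+5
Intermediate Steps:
D = 9 (D = -9*(0 - 1) = -9*(-1) = -3*(-3) = 9)
s(r, h) = 0 (s(r, h) = 0*h = 0)
E(B) = 3/(14 + B)
z(v, T) = 510 + T*v
434140 - z(698, E(s(-1, D))) = 434140 - (510 + (3/(14 + 0))*698) = 434140 - (510 + (3/14)*698) = 434140 - (510 + 1047/7) = 434140 - 1*4617/7 = 434140 - 4617/7 = 3034363/7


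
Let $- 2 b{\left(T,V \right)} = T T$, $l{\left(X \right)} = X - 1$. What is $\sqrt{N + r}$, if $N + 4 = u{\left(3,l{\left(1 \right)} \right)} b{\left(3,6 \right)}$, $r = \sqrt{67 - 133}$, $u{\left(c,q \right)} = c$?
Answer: $\frac{\sqrt{-70 + 4 i \sqrt{66}}}{2} \approx 0.94704 + 4.2892 i$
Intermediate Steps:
$l{\left(X \right)} = -1 + X$ ($l{\left(X \right)} = X - 1 = -1 + X$)
$b{\left(T,V \right)} = - \frac{T^{2}}{2}$ ($b{\left(T,V \right)} = - \frac{T T}{2} = - \frac{T^{2}}{2}$)
$r = i \sqrt{66}$ ($r = \sqrt{-66} = i \sqrt{66} \approx 8.124 i$)
$N = - \frac{35}{2}$ ($N = -4 + 3 \left(- \frac{3^{2}}{2}\right) = -4 + 3 \left(\left(- \frac{1}{2}\right) 9\right) = -4 + 3 \left(- \frac{9}{2}\right) = -4 - \frac{27}{2} = - \frac{35}{2} \approx -17.5$)
$\sqrt{N + r} = \sqrt{- \frac{35}{2} + i \sqrt{66}}$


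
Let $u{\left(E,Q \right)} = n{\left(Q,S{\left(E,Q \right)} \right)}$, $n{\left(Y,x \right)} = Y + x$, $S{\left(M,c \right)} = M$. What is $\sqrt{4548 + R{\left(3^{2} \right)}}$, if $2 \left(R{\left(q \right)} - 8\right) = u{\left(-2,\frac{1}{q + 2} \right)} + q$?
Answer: $\frac{\sqrt{551705}}{11} \approx 67.524$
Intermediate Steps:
$u{\left(E,Q \right)} = E + Q$ ($u{\left(E,Q \right)} = Q + E = E + Q$)
$R{\left(q \right)} = 7 + \frac{q}{2} + \frac{1}{2 \left(2 + q\right)}$ ($R{\left(q \right)} = 8 + \frac{\left(-2 + \frac{1}{q + 2}\right) + q}{2} = 8 + \frac{\left(-2 + \frac{1}{2 + q}\right) + q}{2} = 8 + \frac{-2 + q + \frac{1}{2 + q}}{2} = 8 + \left(-1 + \frac{q}{2} + \frac{1}{2 \left(2 + q\right)}\right) = 7 + \frac{q}{2} + \frac{1}{2 \left(2 + q\right)}$)
$\sqrt{4548 + R{\left(3^{2} \right)}} = \sqrt{4548 + \frac{29 + \left(3^{2}\right)^{2} + 16 \cdot 3^{2}}{2 \left(2 + 3^{2}\right)}} = \sqrt{4548 + \frac{29 + 9^{2} + 16 \cdot 9}{2 \left(2 + 9\right)}} = \sqrt{4548 + \frac{29 + 81 + 144}{2 \cdot 11}} = \sqrt{4548 + \frac{1}{2} \cdot \frac{1}{11} \cdot 254} = \sqrt{4548 + \frac{127}{11}} = \sqrt{\frac{50155}{11}} = \frac{\sqrt{551705}}{11}$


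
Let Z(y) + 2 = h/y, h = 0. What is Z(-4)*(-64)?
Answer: 128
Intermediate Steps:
Z(y) = -2 (Z(y) = -2 + 0/y = -2 + 0 = -2)
Z(-4)*(-64) = -2*(-64) = 128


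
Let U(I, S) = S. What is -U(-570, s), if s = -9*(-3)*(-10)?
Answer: 270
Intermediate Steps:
s = -270 (s = 27*(-10) = -270)
-U(-570, s) = -1*(-270) = 270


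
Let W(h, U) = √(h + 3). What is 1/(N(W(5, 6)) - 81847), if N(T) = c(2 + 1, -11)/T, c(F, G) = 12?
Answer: -81847/6698931391 - 3*√2/6698931391 ≈ -1.2219e-5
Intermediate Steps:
W(h, U) = √(3 + h)
N(T) = 12/T
1/(N(W(5, 6)) - 81847) = 1/(12/(√(3 + 5)) - 81847) = 1/(12/(√8) - 81847) = 1/(12/((2*√2)) - 81847) = 1/(12*(√2/4) - 81847) = 1/(3*√2 - 81847) = 1/(-81847 + 3*√2)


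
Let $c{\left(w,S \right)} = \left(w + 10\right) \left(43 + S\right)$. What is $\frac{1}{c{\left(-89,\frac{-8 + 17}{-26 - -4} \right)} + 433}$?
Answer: $- \frac{22}{64497} \approx -0.0003411$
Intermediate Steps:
$c{\left(w,S \right)} = \left(10 + w\right) \left(43 + S\right)$
$\frac{1}{c{\left(-89,\frac{-8 + 17}{-26 - -4} \right)} + 433} = \frac{1}{\left(430 + 10 \frac{-8 + 17}{-26 - -4} + 43 \left(-89\right) + \frac{-8 + 17}{-26 - -4} \left(-89\right)\right) + 433} = \frac{1}{\left(430 + 10 \frac{9}{-26 + 4} - 3827 + \frac{9}{-26 + 4} \left(-89\right)\right) + 433} = \frac{1}{\left(430 + 10 \frac{9}{-22} - 3827 + \frac{9}{-22} \left(-89\right)\right) + 433} = \frac{1}{\left(430 + 10 \cdot 9 \left(- \frac{1}{22}\right) - 3827 + 9 \left(- \frac{1}{22}\right) \left(-89\right)\right) + 433} = \frac{1}{\left(430 + 10 \left(- \frac{9}{22}\right) - 3827 - - \frac{801}{22}\right) + 433} = \frac{1}{\left(430 - \frac{45}{11} - 3827 + \frac{801}{22}\right) + 433} = \frac{1}{- \frac{74023}{22} + 433} = \frac{1}{- \frac{64497}{22}} = - \frac{22}{64497}$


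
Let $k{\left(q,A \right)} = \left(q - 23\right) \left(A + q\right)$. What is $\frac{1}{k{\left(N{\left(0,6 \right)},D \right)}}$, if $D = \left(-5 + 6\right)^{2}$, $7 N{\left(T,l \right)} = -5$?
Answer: $- \frac{49}{332} \approx -0.14759$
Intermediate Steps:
$N{\left(T,l \right)} = - \frac{5}{7}$ ($N{\left(T,l \right)} = \frac{1}{7} \left(-5\right) = - \frac{5}{7}$)
$D = 1$ ($D = 1^{2} = 1$)
$k{\left(q,A \right)} = \left(-23 + q\right) \left(A + q\right)$
$\frac{1}{k{\left(N{\left(0,6 \right)},D \right)}} = \frac{1}{\left(- \frac{5}{7}\right)^{2} - 23 - - \frac{115}{7} + 1 \left(- \frac{5}{7}\right)} = \frac{1}{\frac{25}{49} - 23 + \frac{115}{7} - \frac{5}{7}} = \frac{1}{- \frac{332}{49}} = - \frac{49}{332}$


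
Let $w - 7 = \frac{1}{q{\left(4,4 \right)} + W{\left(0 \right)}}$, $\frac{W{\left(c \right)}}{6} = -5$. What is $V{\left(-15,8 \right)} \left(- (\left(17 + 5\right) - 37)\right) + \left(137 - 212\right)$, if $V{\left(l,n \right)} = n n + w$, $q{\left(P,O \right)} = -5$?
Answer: $\frac{6927}{7} \approx 989.57$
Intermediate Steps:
$W{\left(c \right)} = -30$ ($W{\left(c \right)} = 6 \left(-5\right) = -30$)
$w = \frac{244}{35}$ ($w = 7 + \frac{1}{-5 - 30} = 7 + \frac{1}{-35} = 7 - \frac{1}{35} = \frac{244}{35} \approx 6.9714$)
$V{\left(l,n \right)} = \frac{244}{35} + n^{2}$ ($V{\left(l,n \right)} = n n + \frac{244}{35} = n^{2} + \frac{244}{35} = \frac{244}{35} + n^{2}$)
$V{\left(-15,8 \right)} \left(- (\left(17 + 5\right) - 37)\right) + \left(137 - 212\right) = \left(\frac{244}{35} + 8^{2}\right) \left(- (\left(17 + 5\right) - 37)\right) + \left(137 - 212\right) = \left(\frac{244}{35} + 64\right) \left(- (22 - 37)\right) + \left(137 - 212\right) = \frac{2484 \left(\left(-1\right) \left(-15\right)\right)}{35} - 75 = \frac{2484}{35} \cdot 15 - 75 = \frac{7452}{7} - 75 = \frac{6927}{7}$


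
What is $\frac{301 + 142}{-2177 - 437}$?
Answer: $- \frac{443}{2614} \approx -0.16947$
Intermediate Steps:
$\frac{301 + 142}{-2177 - 437} = \frac{443}{-2614} = 443 \left(- \frac{1}{2614}\right) = - \frac{443}{2614}$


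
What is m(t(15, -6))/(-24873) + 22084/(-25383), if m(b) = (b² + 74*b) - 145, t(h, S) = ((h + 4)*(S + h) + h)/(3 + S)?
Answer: -175576615/210450453 ≈ -0.83429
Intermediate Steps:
t(h, S) = (h + (4 + h)*(S + h))/(3 + S) (t(h, S) = ((4 + h)*(S + h) + h)/(3 + S) = (h + (4 + h)*(S + h))/(3 + S))
m(b) = -145 + b² + 74*b
m(t(15, -6))/(-24873) + 22084/(-25383) = (-145 + ((15² + 4*(-6) + 5*15 - 6*15)/(3 - 6))² + 74*((15² + 4*(-6) + 5*15 - 6*15)/(3 - 6)))/(-24873) + 22084/(-25383) = (-145 + ((225 - 24 + 75 - 90)/(-3))² + 74*((225 - 24 + 75 - 90)/(-3)))*(-1/24873) + 22084*(-1/25383) = (-145 + (-⅓*186)² + 74*(-⅓*186))*(-1/24873) - 22084/25383 = (-145 + (-62)² + 74*(-62))*(-1/24873) - 22084/25383 = (-145 + 3844 - 4588)*(-1/24873) - 22084/25383 = -889*(-1/24873) - 22084/25383 = 889/24873 - 22084/25383 = -175576615/210450453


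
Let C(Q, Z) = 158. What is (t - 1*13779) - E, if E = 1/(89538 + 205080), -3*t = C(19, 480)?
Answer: -1358352657/98206 ≈ -13832.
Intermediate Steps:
t = -158/3 (t = -⅓*158 = -158/3 ≈ -52.667)
E = 1/294618 ≈ 3.3942e-6
(t - 1*13779) - E = (-158/3 - 1*13779) - 1*1/294618 = (-158/3 - 13779) - 1/294618 = -41495/3 - 1/294618 = -1358352657/98206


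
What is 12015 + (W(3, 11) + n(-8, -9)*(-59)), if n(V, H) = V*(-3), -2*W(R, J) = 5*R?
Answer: 21183/2 ≈ 10592.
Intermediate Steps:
W(R, J) = -5*R/2
n(V, H) = -3*V
12015 + (W(3, 11) + n(-8, -9)*(-59)) = 12015 + (-5/2*3 - 3*(-8)*(-59)) = 12015 + (-15/2 + 24*(-59)) = 12015 + (-15/2 - 1416) = 12015 - 2847/2 = 21183/2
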